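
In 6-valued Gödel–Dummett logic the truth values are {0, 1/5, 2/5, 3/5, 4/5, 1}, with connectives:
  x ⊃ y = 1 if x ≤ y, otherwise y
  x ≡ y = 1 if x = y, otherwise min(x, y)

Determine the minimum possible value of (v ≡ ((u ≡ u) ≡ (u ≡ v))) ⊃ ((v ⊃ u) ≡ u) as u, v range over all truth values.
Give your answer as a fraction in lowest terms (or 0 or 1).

1/5

Take u = 1/5, v = 0:
u ≡ u = 1/5 ≡ 1/5 = 1
u ≡ v = 1/5 ≡ 0 = 0
(u ≡ u) ≡ (u ≡ v) = 1 ≡ 0 = 0
v ≡ ((u ≡ u) ≡ (u ≡ v)) = 0 ≡ 0 = 1
v ⊃ u = 0 ⊃ 1/5 = 1
(v ⊃ u) ≡ u = 1 ≡ 1/5 = 1/5
(v ≡ ((u ≡ u) ≡ (u ≡ v))) ⊃ ((v ⊃ u) ≡ u) = 1 ⊃ 1/5 = 1/5
No assignment yields a value below 1/5, so this is the minimum.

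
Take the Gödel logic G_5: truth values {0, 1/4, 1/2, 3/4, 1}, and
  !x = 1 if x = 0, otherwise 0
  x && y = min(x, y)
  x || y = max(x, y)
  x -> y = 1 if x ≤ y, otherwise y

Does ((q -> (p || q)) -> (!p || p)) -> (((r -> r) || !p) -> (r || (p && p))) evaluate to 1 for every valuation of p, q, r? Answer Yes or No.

Counterexample: take p = 0, q = 0, r = 0.
p || q = 0 || 0 = 0
q -> (p || q) = 0 -> 0 = 1
!p = !0 = 1
!p || p = 1 || 0 = 1
(q -> (p || q)) -> (!p || p) = 1 -> 1 = 1
r -> r = 0 -> 0 = 1
!p = !0 = 1
(r -> r) || !p = 1 || 1 = 1
p && p = 0 && 0 = 0
r || (p && p) = 0 || 0 = 0
((r -> r) || !p) -> (r || (p && p)) = 1 -> 0 = 0
((q -> (p || q)) -> (!p || p)) -> (((r -> r) || !p) -> (r || (p && p))) = 1 -> 0 = 0
This gives 0 ≠ 1.

No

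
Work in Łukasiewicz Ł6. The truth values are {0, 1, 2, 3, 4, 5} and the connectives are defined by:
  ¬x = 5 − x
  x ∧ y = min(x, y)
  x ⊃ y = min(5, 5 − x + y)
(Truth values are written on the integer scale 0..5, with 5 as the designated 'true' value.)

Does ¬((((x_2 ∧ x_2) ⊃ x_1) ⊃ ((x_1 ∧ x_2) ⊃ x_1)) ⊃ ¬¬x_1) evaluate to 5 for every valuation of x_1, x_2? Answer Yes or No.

No

Counterexample: take x_1 = 1, x_2 = 0.
x_2 ∧ x_2 = 0 ∧ 0 = 0
(x_2 ∧ x_2) ⊃ x_1 = 0 ⊃ 1 = 5
x_1 ∧ x_2 = 1 ∧ 0 = 0
(x_1 ∧ x_2) ⊃ x_1 = 0 ⊃ 1 = 5
((x_2 ∧ x_2) ⊃ x_1) ⊃ ((x_1 ∧ x_2) ⊃ x_1) = 5 ⊃ 5 = 5
¬x_1 = ¬1 = 4
¬¬x_1 = ¬4 = 1
(((x_2 ∧ x_2) ⊃ x_1) ⊃ ((x_1 ∧ x_2) ⊃ x_1)) ⊃ ¬¬x_1 = 5 ⊃ 1 = 1
¬((((x_2 ∧ x_2) ⊃ x_1) ⊃ ((x_1 ∧ x_2) ⊃ x_1)) ⊃ ¬¬x_1) = ¬1 = 4
This gives 4 ≠ 5.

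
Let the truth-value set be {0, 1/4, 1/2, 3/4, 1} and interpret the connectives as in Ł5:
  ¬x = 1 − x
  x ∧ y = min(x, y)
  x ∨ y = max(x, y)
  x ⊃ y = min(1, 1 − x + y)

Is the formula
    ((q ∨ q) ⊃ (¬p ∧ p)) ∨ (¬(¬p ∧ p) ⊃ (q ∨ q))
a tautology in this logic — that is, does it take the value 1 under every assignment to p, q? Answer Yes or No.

No

Counterexample: take p = 0, q = 1/4.
q ∨ q = 1/4 ∨ 1/4 = 1/4
¬p = ¬0 = 1
¬p ∧ p = 1 ∧ 0 = 0
(q ∨ q) ⊃ (¬p ∧ p) = 1/4 ⊃ 0 = 3/4
¬p = ¬0 = 1
¬p ∧ p = 1 ∧ 0 = 0
¬(¬p ∧ p) = ¬0 = 1
q ∨ q = 1/4 ∨ 1/4 = 1/4
¬(¬p ∧ p) ⊃ (q ∨ q) = 1 ⊃ 1/4 = 1/4
((q ∨ q) ⊃ (¬p ∧ p)) ∨ (¬(¬p ∧ p) ⊃ (q ∨ q)) = 3/4 ∨ 1/4 = 3/4
This gives 3/4 ≠ 1.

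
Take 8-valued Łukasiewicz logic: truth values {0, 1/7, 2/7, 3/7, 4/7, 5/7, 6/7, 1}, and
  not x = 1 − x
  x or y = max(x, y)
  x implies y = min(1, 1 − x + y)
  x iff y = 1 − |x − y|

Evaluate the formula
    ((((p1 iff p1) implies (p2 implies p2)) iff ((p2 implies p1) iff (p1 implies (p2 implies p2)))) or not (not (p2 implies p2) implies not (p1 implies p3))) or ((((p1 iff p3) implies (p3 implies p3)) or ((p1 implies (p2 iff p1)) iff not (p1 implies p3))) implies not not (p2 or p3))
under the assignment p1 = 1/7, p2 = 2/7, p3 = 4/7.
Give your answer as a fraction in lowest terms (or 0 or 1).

6/7

p1 iff p1 = 1/7 iff 1/7 = 1
p2 implies p2 = 2/7 implies 2/7 = 1
(p1 iff p1) implies (p2 implies p2) = 1 implies 1 = 1
p2 implies p1 = 2/7 implies 1/7 = 6/7
p2 implies p2 = 2/7 implies 2/7 = 1
p1 implies (p2 implies p2) = 1/7 implies 1 = 1
(p2 implies p1) iff (p1 implies (p2 implies p2)) = 6/7 iff 1 = 6/7
((p1 iff p1) implies (p2 implies p2)) iff ((p2 implies p1) iff (p1 implies (p2 implies p2))) = 1 iff 6/7 = 6/7
p2 implies p2 = 2/7 implies 2/7 = 1
not (p2 implies p2) = not 1 = 0
p1 implies p3 = 1/7 implies 4/7 = 1
not (p1 implies p3) = not 1 = 0
not (p2 implies p2) implies not (p1 implies p3) = 0 implies 0 = 1
not (not (p2 implies p2) implies not (p1 implies p3)) = not 1 = 0
(((p1 iff p1) implies (p2 implies p2)) iff ((p2 implies p1) iff (p1 implies (p2 implies p2)))) or not (not (p2 implies p2) implies not (p1 implies p3)) = 6/7 or 0 = 6/7
p1 iff p3 = 1/7 iff 4/7 = 4/7
p3 implies p3 = 4/7 implies 4/7 = 1
(p1 iff p3) implies (p3 implies p3) = 4/7 implies 1 = 1
p2 iff p1 = 2/7 iff 1/7 = 6/7
p1 implies (p2 iff p1) = 1/7 implies 6/7 = 1
p1 implies p3 = 1/7 implies 4/7 = 1
not (p1 implies p3) = not 1 = 0
(p1 implies (p2 iff p1)) iff not (p1 implies p3) = 1 iff 0 = 0
((p1 iff p3) implies (p3 implies p3)) or ((p1 implies (p2 iff p1)) iff not (p1 implies p3)) = 1 or 0 = 1
p2 or p3 = 2/7 or 4/7 = 4/7
not (p2 or p3) = not 4/7 = 3/7
not not (p2 or p3) = not 3/7 = 4/7
(((p1 iff p3) implies (p3 implies p3)) or ((p1 implies (p2 iff p1)) iff not (p1 implies p3))) implies not not (p2 or p3) = 1 implies 4/7 = 4/7
((((p1 iff p1) implies (p2 implies p2)) iff ((p2 implies p1) iff (p1 implies (p2 implies p2)))) or not (not (p2 implies p2) implies not (p1 implies p3))) or ((((p1 iff p3) implies (p3 implies p3)) or ((p1 implies (p2 iff p1)) iff not (p1 implies p3))) implies not not (p2 or p3)) = 6/7 or 4/7 = 6/7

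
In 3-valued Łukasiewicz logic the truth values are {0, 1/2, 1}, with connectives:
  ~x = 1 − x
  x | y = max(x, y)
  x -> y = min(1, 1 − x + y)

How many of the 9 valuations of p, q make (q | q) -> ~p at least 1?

6

p = 0, q = 0 ↦ 1  ≥
p = 0, q = 1/2 ↦ 1  ≥
p = 0, q = 1 ↦ 1  ≥
p = 1/2, q = 0 ↦ 1  ≥
p = 1/2, q = 1/2 ↦ 1  ≥
p = 1/2, q = 1 ↦ 1/2  <
p = 1, q = 0 ↦ 1  ≥
p = 1, q = 1/2 ↦ 1/2  <
p = 1, q = 1 ↦ 0  <
So 6 of the 9 assignments meet the threshold.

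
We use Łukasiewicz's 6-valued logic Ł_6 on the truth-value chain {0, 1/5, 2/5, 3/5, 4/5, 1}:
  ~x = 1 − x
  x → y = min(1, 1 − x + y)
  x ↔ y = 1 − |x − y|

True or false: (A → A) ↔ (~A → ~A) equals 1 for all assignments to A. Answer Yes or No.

A = 0 ↦ 1
A = 1/5 ↦ 1
A = 2/5 ↦ 1
A = 3/5 ↦ 1
A = 4/5 ↦ 1
A = 1 ↦ 1
Every assignment gives a value ≥ 1.

Yes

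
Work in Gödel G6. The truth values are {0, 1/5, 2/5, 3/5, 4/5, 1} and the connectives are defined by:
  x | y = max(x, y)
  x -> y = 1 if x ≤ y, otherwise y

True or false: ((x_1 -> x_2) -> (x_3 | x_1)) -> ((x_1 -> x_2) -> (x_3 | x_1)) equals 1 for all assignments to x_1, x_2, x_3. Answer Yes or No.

Yes

At x_1 = 1/5, x_2 = 0, x_3 = 1/5, for instance:
x_1 -> x_2 = 1/5 -> 0 = 0
x_3 | x_1 = 1/5 | 1/5 = 1/5
(x_1 -> x_2) -> (x_3 | x_1) = 0 -> 1/5 = 1
((x_1 -> x_2) -> (x_3 | x_1)) -> ((x_1 -> x_2) -> (x_3 | x_1)) = 1 -> 1 = 1
and checking the remaining 215 assignments likewise gives ≥ 1 in every case.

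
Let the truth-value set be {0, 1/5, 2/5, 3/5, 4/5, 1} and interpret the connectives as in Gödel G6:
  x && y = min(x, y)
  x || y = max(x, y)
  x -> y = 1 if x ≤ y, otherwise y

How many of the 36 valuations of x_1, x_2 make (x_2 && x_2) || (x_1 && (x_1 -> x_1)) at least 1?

11

value 1: 11 assignments (counts)
value 4/5: 9 assignments
value 3/5: 7 assignments
value 2/5: 5 assignments
value 1/5: 3 assignments
value 0: 1 assignment
So 11 of the 36 assignments meet the threshold.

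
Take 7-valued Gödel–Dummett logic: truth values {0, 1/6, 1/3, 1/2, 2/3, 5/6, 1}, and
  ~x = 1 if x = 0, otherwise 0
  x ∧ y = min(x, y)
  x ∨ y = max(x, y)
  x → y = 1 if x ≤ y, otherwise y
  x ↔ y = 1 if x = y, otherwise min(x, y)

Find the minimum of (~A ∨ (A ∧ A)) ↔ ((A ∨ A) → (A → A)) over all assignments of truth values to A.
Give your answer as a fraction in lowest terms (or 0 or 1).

1/6

Take A = 1/6:
~A = ~1/6 = 0
A ∧ A = 1/6 ∧ 1/6 = 1/6
~A ∨ (A ∧ A) = 0 ∨ 1/6 = 1/6
A ∨ A = 1/6 ∨ 1/6 = 1/6
A → A = 1/6 → 1/6 = 1
(A ∨ A) → (A → A) = 1/6 → 1 = 1
(~A ∨ (A ∧ A)) ↔ ((A ∨ A) → (A → A)) = 1/6 ↔ 1 = 1/6
No assignment yields a value below 1/6, so this is the minimum.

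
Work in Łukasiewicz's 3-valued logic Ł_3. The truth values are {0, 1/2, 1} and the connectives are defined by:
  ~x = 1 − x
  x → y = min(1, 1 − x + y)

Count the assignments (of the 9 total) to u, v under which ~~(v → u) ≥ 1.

u = 0, v = 0 ↦ 1  ≥
u = 0, v = 1/2 ↦ 1/2  <
u = 0, v = 1 ↦ 0  <
u = 1/2, v = 0 ↦ 1  ≥
u = 1/2, v = 1/2 ↦ 1  ≥
u = 1/2, v = 1 ↦ 1/2  <
u = 1, v = 0 ↦ 1  ≥
u = 1, v = 1/2 ↦ 1  ≥
u = 1, v = 1 ↦ 1  ≥
So 6 of the 9 assignments meet the threshold.

6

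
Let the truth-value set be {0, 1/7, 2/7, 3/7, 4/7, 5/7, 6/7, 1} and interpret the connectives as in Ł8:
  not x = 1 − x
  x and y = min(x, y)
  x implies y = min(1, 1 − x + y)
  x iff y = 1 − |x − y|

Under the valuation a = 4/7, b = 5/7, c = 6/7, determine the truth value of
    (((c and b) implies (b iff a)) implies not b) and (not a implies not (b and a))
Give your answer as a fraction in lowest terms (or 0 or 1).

c and b = 6/7 and 5/7 = 5/7
b iff a = 5/7 iff 4/7 = 6/7
(c and b) implies (b iff a) = 5/7 implies 6/7 = 1
not b = not 5/7 = 2/7
((c and b) implies (b iff a)) implies not b = 1 implies 2/7 = 2/7
not a = not 4/7 = 3/7
b and a = 5/7 and 4/7 = 4/7
not (b and a) = not 4/7 = 3/7
not a implies not (b and a) = 3/7 implies 3/7 = 1
(((c and b) implies (b iff a)) implies not b) and (not a implies not (b and a)) = 2/7 and 1 = 2/7

2/7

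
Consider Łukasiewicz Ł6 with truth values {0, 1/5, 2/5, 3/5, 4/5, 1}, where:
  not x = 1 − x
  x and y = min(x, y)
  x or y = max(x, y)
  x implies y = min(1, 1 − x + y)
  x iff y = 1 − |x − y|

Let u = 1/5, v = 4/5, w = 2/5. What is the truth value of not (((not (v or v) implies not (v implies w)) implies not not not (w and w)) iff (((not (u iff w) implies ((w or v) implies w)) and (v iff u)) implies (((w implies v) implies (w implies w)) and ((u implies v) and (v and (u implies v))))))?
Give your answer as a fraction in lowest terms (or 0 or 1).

2/5

v or v = 4/5 or 4/5 = 4/5
not (v or v) = not 4/5 = 1/5
v implies w = 4/5 implies 2/5 = 3/5
not (v implies w) = not 3/5 = 2/5
not (v or v) implies not (v implies w) = 1/5 implies 2/5 = 1
w and w = 2/5 and 2/5 = 2/5
not (w and w) = not 2/5 = 3/5
not not (w and w) = not 3/5 = 2/5
not not not (w and w) = not 2/5 = 3/5
(not (v or v) implies not (v implies w)) implies not not not (w and w) = 1 implies 3/5 = 3/5
u iff w = 1/5 iff 2/5 = 4/5
not (u iff w) = not 4/5 = 1/5
w or v = 2/5 or 4/5 = 4/5
(w or v) implies w = 4/5 implies 2/5 = 3/5
not (u iff w) implies ((w or v) implies w) = 1/5 implies 3/5 = 1
v iff u = 4/5 iff 1/5 = 2/5
(not (u iff w) implies ((w or v) implies w)) and (v iff u) = 1 and 2/5 = 2/5
w implies v = 2/5 implies 4/5 = 1
w implies w = 2/5 implies 2/5 = 1
(w implies v) implies (w implies w) = 1 implies 1 = 1
u implies v = 1/5 implies 4/5 = 1
u implies v = 1/5 implies 4/5 = 1
v and (u implies v) = 4/5 and 1 = 4/5
(u implies v) and (v and (u implies v)) = 1 and 4/5 = 4/5
((w implies v) implies (w implies w)) and ((u implies v) and (v and (u implies v))) = 1 and 4/5 = 4/5
((not (u iff w) implies ((w or v) implies w)) and (v iff u)) implies (((w implies v) implies (w implies w)) and ((u implies v) and (v and (u implies v)))) = 2/5 implies 4/5 = 1
((not (v or v) implies not (v implies w)) implies not not not (w and w)) iff (((not (u iff w) implies ((w or v) implies w)) and (v iff u)) implies (((w implies v) implies (w implies w)) and ((u implies v) and (v and (u implies v))))) = 3/5 iff 1 = 3/5
not (((not (v or v) implies not (v implies w)) implies not not not (w and w)) iff (((not (u iff w) implies ((w or v) implies w)) and (v iff u)) implies (((w implies v) implies (w implies w)) and ((u implies v) and (v and (u implies v)))))) = not 3/5 = 2/5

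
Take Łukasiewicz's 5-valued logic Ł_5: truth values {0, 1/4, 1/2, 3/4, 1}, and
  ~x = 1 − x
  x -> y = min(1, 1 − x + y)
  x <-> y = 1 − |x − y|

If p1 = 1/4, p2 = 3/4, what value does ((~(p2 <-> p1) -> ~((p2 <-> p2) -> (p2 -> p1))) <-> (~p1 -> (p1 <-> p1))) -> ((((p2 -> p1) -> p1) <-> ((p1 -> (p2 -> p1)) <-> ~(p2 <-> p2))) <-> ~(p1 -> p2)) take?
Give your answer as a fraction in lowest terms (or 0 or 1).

p2 <-> p1 = 3/4 <-> 1/4 = 1/2
~(p2 <-> p1) = ~1/2 = 1/2
p2 <-> p2 = 3/4 <-> 3/4 = 1
p2 -> p1 = 3/4 -> 1/4 = 1/2
(p2 <-> p2) -> (p2 -> p1) = 1 -> 1/2 = 1/2
~((p2 <-> p2) -> (p2 -> p1)) = ~1/2 = 1/2
~(p2 <-> p1) -> ~((p2 <-> p2) -> (p2 -> p1)) = 1/2 -> 1/2 = 1
~p1 = ~1/4 = 3/4
p1 <-> p1 = 1/4 <-> 1/4 = 1
~p1 -> (p1 <-> p1) = 3/4 -> 1 = 1
(~(p2 <-> p1) -> ~((p2 <-> p2) -> (p2 -> p1))) <-> (~p1 -> (p1 <-> p1)) = 1 <-> 1 = 1
p2 -> p1 = 3/4 -> 1/4 = 1/2
(p2 -> p1) -> p1 = 1/2 -> 1/4 = 3/4
p2 -> p1 = 3/4 -> 1/4 = 1/2
p1 -> (p2 -> p1) = 1/4 -> 1/2 = 1
p2 <-> p2 = 3/4 <-> 3/4 = 1
~(p2 <-> p2) = ~1 = 0
(p1 -> (p2 -> p1)) <-> ~(p2 <-> p2) = 1 <-> 0 = 0
((p2 -> p1) -> p1) <-> ((p1 -> (p2 -> p1)) <-> ~(p2 <-> p2)) = 3/4 <-> 0 = 1/4
p1 -> p2 = 1/4 -> 3/4 = 1
~(p1 -> p2) = ~1 = 0
(((p2 -> p1) -> p1) <-> ((p1 -> (p2 -> p1)) <-> ~(p2 <-> p2))) <-> ~(p1 -> p2) = 1/4 <-> 0 = 3/4
((~(p2 <-> p1) -> ~((p2 <-> p2) -> (p2 -> p1))) <-> (~p1 -> (p1 <-> p1))) -> ((((p2 -> p1) -> p1) <-> ((p1 -> (p2 -> p1)) <-> ~(p2 <-> p2))) <-> ~(p1 -> p2)) = 1 -> 3/4 = 3/4

3/4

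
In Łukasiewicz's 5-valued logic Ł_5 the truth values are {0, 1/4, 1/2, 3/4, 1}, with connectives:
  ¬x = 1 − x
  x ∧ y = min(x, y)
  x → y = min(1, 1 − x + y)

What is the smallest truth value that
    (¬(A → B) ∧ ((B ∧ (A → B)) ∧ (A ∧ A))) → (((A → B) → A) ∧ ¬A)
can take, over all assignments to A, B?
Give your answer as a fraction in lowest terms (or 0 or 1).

Take A = 1, B = 1/2:
A → B = 1 → 1/2 = 1/2
¬(A → B) = ¬1/2 = 1/2
A → B = 1 → 1/2 = 1/2
B ∧ (A → B) = 1/2 ∧ 1/2 = 1/2
A ∧ A = 1 ∧ 1 = 1
(B ∧ (A → B)) ∧ (A ∧ A) = 1/2 ∧ 1 = 1/2
¬(A → B) ∧ ((B ∧ (A → B)) ∧ (A ∧ A)) = 1/2 ∧ 1/2 = 1/2
A → B = 1 → 1/2 = 1/2
(A → B) → A = 1/2 → 1 = 1
¬A = ¬1 = 0
((A → B) → A) ∧ ¬A = 1 ∧ 0 = 0
(¬(A → B) ∧ ((B ∧ (A → B)) ∧ (A ∧ A))) → (((A → B) → A) ∧ ¬A) = 1/2 → 0 = 1/2
No assignment yields a value below 1/2, so this is the minimum.

1/2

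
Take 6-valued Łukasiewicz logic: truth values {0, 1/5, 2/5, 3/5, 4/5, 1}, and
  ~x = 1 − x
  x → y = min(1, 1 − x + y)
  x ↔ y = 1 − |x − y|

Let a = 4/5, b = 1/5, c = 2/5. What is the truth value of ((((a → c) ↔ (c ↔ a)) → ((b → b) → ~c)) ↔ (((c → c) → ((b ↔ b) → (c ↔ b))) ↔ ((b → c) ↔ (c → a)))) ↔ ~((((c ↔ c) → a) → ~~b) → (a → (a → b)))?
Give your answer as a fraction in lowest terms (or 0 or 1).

a → c = 4/5 → 2/5 = 3/5
c ↔ a = 2/5 ↔ 4/5 = 3/5
(a → c) ↔ (c ↔ a) = 3/5 ↔ 3/5 = 1
b → b = 1/5 → 1/5 = 1
~c = ~2/5 = 3/5
(b → b) → ~c = 1 → 3/5 = 3/5
((a → c) ↔ (c ↔ a)) → ((b → b) → ~c) = 1 → 3/5 = 3/5
c → c = 2/5 → 2/5 = 1
b ↔ b = 1/5 ↔ 1/5 = 1
c ↔ b = 2/5 ↔ 1/5 = 4/5
(b ↔ b) → (c ↔ b) = 1 → 4/5 = 4/5
(c → c) → ((b ↔ b) → (c ↔ b)) = 1 → 4/5 = 4/5
b → c = 1/5 → 2/5 = 1
c → a = 2/5 → 4/5 = 1
(b → c) ↔ (c → a) = 1 ↔ 1 = 1
((c → c) → ((b ↔ b) → (c ↔ b))) ↔ ((b → c) ↔ (c → a)) = 4/5 ↔ 1 = 4/5
(((a → c) ↔ (c ↔ a)) → ((b → b) → ~c)) ↔ (((c → c) → ((b ↔ b) → (c ↔ b))) ↔ ((b → c) ↔ (c → a))) = 3/5 ↔ 4/5 = 4/5
c ↔ c = 2/5 ↔ 2/5 = 1
(c ↔ c) → a = 1 → 4/5 = 4/5
~b = ~1/5 = 4/5
~~b = ~4/5 = 1/5
((c ↔ c) → a) → ~~b = 4/5 → 1/5 = 2/5
a → b = 4/5 → 1/5 = 2/5
a → (a → b) = 4/5 → 2/5 = 3/5
(((c ↔ c) → a) → ~~b) → (a → (a → b)) = 2/5 → 3/5 = 1
~((((c ↔ c) → a) → ~~b) → (a → (a → b))) = ~1 = 0
((((a → c) ↔ (c ↔ a)) → ((b → b) → ~c)) ↔ (((c → c) → ((b ↔ b) → (c ↔ b))) ↔ ((b → c) ↔ (c → a)))) ↔ ~((((c ↔ c) → a) → ~~b) → (a → (a → b))) = 4/5 ↔ 0 = 1/5

1/5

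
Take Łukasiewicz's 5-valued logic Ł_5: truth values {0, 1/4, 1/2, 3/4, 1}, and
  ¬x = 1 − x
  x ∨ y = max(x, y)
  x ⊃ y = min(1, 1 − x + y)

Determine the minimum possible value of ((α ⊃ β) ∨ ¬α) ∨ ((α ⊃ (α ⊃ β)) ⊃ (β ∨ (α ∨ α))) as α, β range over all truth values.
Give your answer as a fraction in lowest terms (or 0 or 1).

Take α = 1/2, β = 0:
α ⊃ β = 1/2 ⊃ 0 = 1/2
¬α = ¬1/2 = 1/2
(α ⊃ β) ∨ ¬α = 1/2 ∨ 1/2 = 1/2
α ⊃ β = 1/2 ⊃ 0 = 1/2
α ⊃ (α ⊃ β) = 1/2 ⊃ 1/2 = 1
α ∨ α = 1/2 ∨ 1/2 = 1/2
β ∨ (α ∨ α) = 0 ∨ 1/2 = 1/2
(α ⊃ (α ⊃ β)) ⊃ (β ∨ (α ∨ α)) = 1 ⊃ 1/2 = 1/2
((α ⊃ β) ∨ ¬α) ∨ ((α ⊃ (α ⊃ β)) ⊃ (β ∨ (α ∨ α))) = 1/2 ∨ 1/2 = 1/2
No assignment yields a value below 1/2, so this is the minimum.

1/2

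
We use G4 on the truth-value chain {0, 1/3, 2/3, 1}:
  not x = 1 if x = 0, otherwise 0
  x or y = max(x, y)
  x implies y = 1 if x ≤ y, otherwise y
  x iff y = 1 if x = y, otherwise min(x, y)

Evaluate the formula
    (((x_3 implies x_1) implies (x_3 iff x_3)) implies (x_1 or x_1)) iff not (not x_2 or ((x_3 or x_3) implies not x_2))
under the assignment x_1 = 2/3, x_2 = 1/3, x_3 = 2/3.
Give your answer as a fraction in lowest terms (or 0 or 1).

2/3

x_3 implies x_1 = 2/3 implies 2/3 = 1
x_3 iff x_3 = 2/3 iff 2/3 = 1
(x_3 implies x_1) implies (x_3 iff x_3) = 1 implies 1 = 1
x_1 or x_1 = 2/3 or 2/3 = 2/3
((x_3 implies x_1) implies (x_3 iff x_3)) implies (x_1 or x_1) = 1 implies 2/3 = 2/3
not x_2 = not 1/3 = 0
x_3 or x_3 = 2/3 or 2/3 = 2/3
not x_2 = not 1/3 = 0
(x_3 or x_3) implies not x_2 = 2/3 implies 0 = 0
not x_2 or ((x_3 or x_3) implies not x_2) = 0 or 0 = 0
not (not x_2 or ((x_3 or x_3) implies not x_2)) = not 0 = 1
(((x_3 implies x_1) implies (x_3 iff x_3)) implies (x_1 or x_1)) iff not (not x_2 or ((x_3 or x_3) implies not x_2)) = 2/3 iff 1 = 2/3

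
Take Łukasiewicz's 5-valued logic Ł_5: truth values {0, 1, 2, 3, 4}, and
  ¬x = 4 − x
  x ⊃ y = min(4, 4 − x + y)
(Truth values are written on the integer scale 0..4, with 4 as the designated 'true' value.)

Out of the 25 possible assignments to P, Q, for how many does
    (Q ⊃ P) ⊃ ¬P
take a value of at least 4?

value 4: 9 assignments (counts)
value 3: 3 assignments
value 2: 4 assignments
value 1: 4 assignments
value 0: 5 assignments
So 9 of the 25 assignments meet the threshold.

9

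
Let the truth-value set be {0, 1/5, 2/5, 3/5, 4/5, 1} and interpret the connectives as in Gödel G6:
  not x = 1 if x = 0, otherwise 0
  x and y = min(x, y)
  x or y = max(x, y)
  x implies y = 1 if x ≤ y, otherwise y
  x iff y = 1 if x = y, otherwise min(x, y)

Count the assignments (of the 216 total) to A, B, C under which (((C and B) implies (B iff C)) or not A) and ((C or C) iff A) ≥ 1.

value 1: 36 assignments (counts)
value 4/5: 12 assignments
value 3/5: 24 assignments
value 2/5: 36 assignments
value 1/5: 48 assignments
value 0: 60 assignments
So 36 of the 216 assignments meet the threshold.

36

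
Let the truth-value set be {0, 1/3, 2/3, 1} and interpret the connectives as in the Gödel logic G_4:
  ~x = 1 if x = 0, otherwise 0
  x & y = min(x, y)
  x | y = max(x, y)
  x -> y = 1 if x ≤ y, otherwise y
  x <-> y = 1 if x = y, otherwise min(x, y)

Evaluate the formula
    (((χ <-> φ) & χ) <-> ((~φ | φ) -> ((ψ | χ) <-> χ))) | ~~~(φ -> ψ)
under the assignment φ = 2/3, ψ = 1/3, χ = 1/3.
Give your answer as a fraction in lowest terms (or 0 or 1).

1/3

χ <-> φ = 1/3 <-> 2/3 = 1/3
(χ <-> φ) & χ = 1/3 & 1/3 = 1/3
~φ = ~2/3 = 0
~φ | φ = 0 | 2/3 = 2/3
ψ | χ = 1/3 | 1/3 = 1/3
(ψ | χ) <-> χ = 1/3 <-> 1/3 = 1
(~φ | φ) -> ((ψ | χ) <-> χ) = 2/3 -> 1 = 1
((χ <-> φ) & χ) <-> ((~φ | φ) -> ((ψ | χ) <-> χ)) = 1/3 <-> 1 = 1/3
φ -> ψ = 2/3 -> 1/3 = 1/3
~(φ -> ψ) = ~1/3 = 0
~~(φ -> ψ) = ~0 = 1
~~~(φ -> ψ) = ~1 = 0
(((χ <-> φ) & χ) <-> ((~φ | φ) -> ((ψ | χ) <-> χ))) | ~~~(φ -> ψ) = 1/3 | 0 = 1/3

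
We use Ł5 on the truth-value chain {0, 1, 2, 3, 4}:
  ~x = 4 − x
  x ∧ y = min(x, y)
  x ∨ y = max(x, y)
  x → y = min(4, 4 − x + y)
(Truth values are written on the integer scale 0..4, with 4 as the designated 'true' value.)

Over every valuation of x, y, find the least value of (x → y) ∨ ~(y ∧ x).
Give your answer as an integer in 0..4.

Take x = 4, y = 2:
x → y = 4 → 2 = 2
y ∧ x = 2 ∧ 4 = 2
~(y ∧ x) = ~2 = 2
(x → y) ∨ ~(y ∧ x) = 2 ∨ 2 = 2
No assignment yields a value below 2, so this is the minimum.

2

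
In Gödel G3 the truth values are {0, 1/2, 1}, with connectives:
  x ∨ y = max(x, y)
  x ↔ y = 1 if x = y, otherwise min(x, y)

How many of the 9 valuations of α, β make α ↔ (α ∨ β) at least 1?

6

α = 0, β = 0 ↦ 1  ≥
α = 0, β = 1/2 ↦ 0  <
α = 0, β = 1 ↦ 0  <
α = 1/2, β = 0 ↦ 1  ≥
α = 1/2, β = 1/2 ↦ 1  ≥
α = 1/2, β = 1 ↦ 1/2  <
α = 1, β = 0 ↦ 1  ≥
α = 1, β = 1/2 ↦ 1  ≥
α = 1, β = 1 ↦ 1  ≥
So 6 of the 9 assignments meet the threshold.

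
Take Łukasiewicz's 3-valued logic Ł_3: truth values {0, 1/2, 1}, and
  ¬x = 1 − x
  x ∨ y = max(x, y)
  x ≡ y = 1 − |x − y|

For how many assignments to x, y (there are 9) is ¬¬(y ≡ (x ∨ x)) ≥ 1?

3

x = 0, y = 0 ↦ 1  ≥
x = 0, y = 1/2 ↦ 1/2  <
x = 0, y = 1 ↦ 0  <
x = 1/2, y = 0 ↦ 1/2  <
x = 1/2, y = 1/2 ↦ 1  ≥
x = 1/2, y = 1 ↦ 1/2  <
x = 1, y = 0 ↦ 0  <
x = 1, y = 1/2 ↦ 1/2  <
x = 1, y = 1 ↦ 1  ≥
So 3 of the 9 assignments meet the threshold.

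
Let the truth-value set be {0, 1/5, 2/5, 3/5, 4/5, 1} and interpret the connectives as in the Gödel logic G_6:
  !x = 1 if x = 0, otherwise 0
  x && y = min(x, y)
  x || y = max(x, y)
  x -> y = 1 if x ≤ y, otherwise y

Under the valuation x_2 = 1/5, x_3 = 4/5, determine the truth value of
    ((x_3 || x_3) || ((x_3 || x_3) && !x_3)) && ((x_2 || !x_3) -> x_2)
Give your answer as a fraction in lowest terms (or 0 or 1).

4/5

x_3 || x_3 = 4/5 || 4/5 = 4/5
x_3 || x_3 = 4/5 || 4/5 = 4/5
!x_3 = !4/5 = 0
(x_3 || x_3) && !x_3 = 4/5 && 0 = 0
(x_3 || x_3) || ((x_3 || x_3) && !x_3) = 4/5 || 0 = 4/5
!x_3 = !4/5 = 0
x_2 || !x_3 = 1/5 || 0 = 1/5
(x_2 || !x_3) -> x_2 = 1/5 -> 1/5 = 1
((x_3 || x_3) || ((x_3 || x_3) && !x_3)) && ((x_2 || !x_3) -> x_2) = 4/5 && 1 = 4/5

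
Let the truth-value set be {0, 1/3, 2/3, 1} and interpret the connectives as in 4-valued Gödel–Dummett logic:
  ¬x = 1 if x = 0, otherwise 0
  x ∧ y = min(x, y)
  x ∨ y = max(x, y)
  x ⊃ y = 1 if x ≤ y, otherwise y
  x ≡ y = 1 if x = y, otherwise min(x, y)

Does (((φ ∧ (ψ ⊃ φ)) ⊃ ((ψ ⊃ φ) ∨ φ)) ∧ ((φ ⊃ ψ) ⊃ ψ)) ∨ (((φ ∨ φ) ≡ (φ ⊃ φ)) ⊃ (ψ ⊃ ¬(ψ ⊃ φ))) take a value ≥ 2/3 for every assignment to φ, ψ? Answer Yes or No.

No

Counterexample: take φ = 1/3, ψ = 1/3.
ψ ⊃ φ = 1/3 ⊃ 1/3 = 1
φ ∧ (ψ ⊃ φ) = 1/3 ∧ 1 = 1/3
ψ ⊃ φ = 1/3 ⊃ 1/3 = 1
(ψ ⊃ φ) ∨ φ = 1 ∨ 1/3 = 1
(φ ∧ (ψ ⊃ φ)) ⊃ ((ψ ⊃ φ) ∨ φ) = 1/3 ⊃ 1 = 1
φ ⊃ ψ = 1/3 ⊃ 1/3 = 1
(φ ⊃ ψ) ⊃ ψ = 1 ⊃ 1/3 = 1/3
((φ ∧ (ψ ⊃ φ)) ⊃ ((ψ ⊃ φ) ∨ φ)) ∧ ((φ ⊃ ψ) ⊃ ψ) = 1 ∧ 1/3 = 1/3
φ ∨ φ = 1/3 ∨ 1/3 = 1/3
φ ⊃ φ = 1/3 ⊃ 1/3 = 1
(φ ∨ φ) ≡ (φ ⊃ φ) = 1/3 ≡ 1 = 1/3
ψ ⊃ φ = 1/3 ⊃ 1/3 = 1
¬(ψ ⊃ φ) = ¬1 = 0
ψ ⊃ ¬(ψ ⊃ φ) = 1/3 ⊃ 0 = 0
((φ ∨ φ) ≡ (φ ⊃ φ)) ⊃ (ψ ⊃ ¬(ψ ⊃ φ)) = 1/3 ⊃ 0 = 0
(((φ ∧ (ψ ⊃ φ)) ⊃ ((ψ ⊃ φ) ∨ φ)) ∧ ((φ ⊃ ψ) ⊃ ψ)) ∨ (((φ ∨ φ) ≡ (φ ⊃ φ)) ⊃ (ψ ⊃ ¬(ψ ⊃ φ))) = 1/3 ∨ 0 = 1/3
This gives 1/3, which is below 2/3.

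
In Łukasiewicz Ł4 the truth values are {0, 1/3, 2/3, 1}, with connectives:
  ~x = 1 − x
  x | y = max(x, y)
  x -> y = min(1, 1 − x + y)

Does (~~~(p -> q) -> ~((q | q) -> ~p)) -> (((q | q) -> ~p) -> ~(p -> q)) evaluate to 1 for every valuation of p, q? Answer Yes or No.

Counterexample: take p = 0, q = 0.
p -> q = 0 -> 0 = 1
~(p -> q) = ~1 = 0
~~(p -> q) = ~0 = 1
~~~(p -> q) = ~1 = 0
q | q = 0 | 0 = 0
~p = ~0 = 1
(q | q) -> ~p = 0 -> 1 = 1
~((q | q) -> ~p) = ~1 = 0
~~~(p -> q) -> ~((q | q) -> ~p) = 0 -> 0 = 1
q | q = 0 | 0 = 0
~p = ~0 = 1
(q | q) -> ~p = 0 -> 1 = 1
p -> q = 0 -> 0 = 1
~(p -> q) = ~1 = 0
((q | q) -> ~p) -> ~(p -> q) = 1 -> 0 = 0
(~~~(p -> q) -> ~((q | q) -> ~p)) -> (((q | q) -> ~p) -> ~(p -> q)) = 1 -> 0 = 0
This gives 0 ≠ 1.

No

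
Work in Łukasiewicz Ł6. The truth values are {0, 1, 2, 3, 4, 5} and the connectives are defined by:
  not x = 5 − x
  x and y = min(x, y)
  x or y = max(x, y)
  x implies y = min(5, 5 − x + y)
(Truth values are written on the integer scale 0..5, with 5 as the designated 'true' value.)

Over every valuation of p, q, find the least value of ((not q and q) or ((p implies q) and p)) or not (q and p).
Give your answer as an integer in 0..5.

Take p = 2, q = 2:
not q = not 2 = 3
not q and q = 3 and 2 = 2
p implies q = 2 implies 2 = 5
(p implies q) and p = 5 and 2 = 2
(not q and q) or ((p implies q) and p) = 2 or 2 = 2
q and p = 2 and 2 = 2
not (q and p) = not 2 = 3
((not q and q) or ((p implies q) and p)) or not (q and p) = 2 or 3 = 3
No assignment yields a value below 3, so this is the minimum.

3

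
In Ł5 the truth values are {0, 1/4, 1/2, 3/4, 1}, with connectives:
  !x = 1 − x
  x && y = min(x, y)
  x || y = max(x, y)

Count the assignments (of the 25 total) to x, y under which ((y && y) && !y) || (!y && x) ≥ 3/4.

4

value 1: 1 assignment (counts)
value 3/4: 3 assignments (counts)
value 1/2: 7 assignments
value 1/4: 8 assignments
value 0: 6 assignments
So 4 of the 25 assignments meet the threshold.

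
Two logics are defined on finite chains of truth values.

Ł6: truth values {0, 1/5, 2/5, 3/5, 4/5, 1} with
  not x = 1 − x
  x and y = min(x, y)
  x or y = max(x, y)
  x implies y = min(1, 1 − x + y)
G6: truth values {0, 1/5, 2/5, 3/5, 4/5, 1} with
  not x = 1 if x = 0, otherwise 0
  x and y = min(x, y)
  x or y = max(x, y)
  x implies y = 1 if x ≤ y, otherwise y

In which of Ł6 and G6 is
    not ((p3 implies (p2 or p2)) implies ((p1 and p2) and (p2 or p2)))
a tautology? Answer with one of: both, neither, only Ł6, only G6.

In Ł6: at p1 = 0, p2 = 0, p3 = 1/5 the value is 4/5 — not a tautology.
In G6: at p1 = 0, p2 = 0, p3 = 1/5 the value is 0 — not a tautology.

neither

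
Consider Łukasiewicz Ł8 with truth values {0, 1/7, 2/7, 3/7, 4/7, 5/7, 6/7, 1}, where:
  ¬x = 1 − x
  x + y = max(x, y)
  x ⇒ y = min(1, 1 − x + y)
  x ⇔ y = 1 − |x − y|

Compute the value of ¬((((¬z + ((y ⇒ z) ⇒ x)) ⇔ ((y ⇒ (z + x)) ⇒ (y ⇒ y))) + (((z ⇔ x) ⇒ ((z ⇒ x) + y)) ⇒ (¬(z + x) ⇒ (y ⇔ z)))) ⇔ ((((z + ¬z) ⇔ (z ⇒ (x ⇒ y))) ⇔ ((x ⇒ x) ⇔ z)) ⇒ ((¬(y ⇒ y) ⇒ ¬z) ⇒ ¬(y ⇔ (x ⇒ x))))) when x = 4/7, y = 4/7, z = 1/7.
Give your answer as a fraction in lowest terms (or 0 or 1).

¬z = ¬1/7 = 6/7
y ⇒ z = 4/7 ⇒ 1/7 = 4/7
(y ⇒ z) ⇒ x = 4/7 ⇒ 4/7 = 1
¬z + ((y ⇒ z) ⇒ x) = 6/7 + 1 = 1
z + x = 1/7 + 4/7 = 4/7
y ⇒ (z + x) = 4/7 ⇒ 4/7 = 1
y ⇒ y = 4/7 ⇒ 4/7 = 1
(y ⇒ (z + x)) ⇒ (y ⇒ y) = 1 ⇒ 1 = 1
(¬z + ((y ⇒ z) ⇒ x)) ⇔ ((y ⇒ (z + x)) ⇒ (y ⇒ y)) = 1 ⇔ 1 = 1
z ⇔ x = 1/7 ⇔ 4/7 = 4/7
z ⇒ x = 1/7 ⇒ 4/7 = 1
(z ⇒ x) + y = 1 + 4/7 = 1
(z ⇔ x) ⇒ ((z ⇒ x) + y) = 4/7 ⇒ 1 = 1
z + x = 1/7 + 4/7 = 4/7
¬(z + x) = ¬4/7 = 3/7
y ⇔ z = 4/7 ⇔ 1/7 = 4/7
¬(z + x) ⇒ (y ⇔ z) = 3/7 ⇒ 4/7 = 1
((z ⇔ x) ⇒ ((z ⇒ x) + y)) ⇒ (¬(z + x) ⇒ (y ⇔ z)) = 1 ⇒ 1 = 1
((¬z + ((y ⇒ z) ⇒ x)) ⇔ ((y ⇒ (z + x)) ⇒ (y ⇒ y))) + (((z ⇔ x) ⇒ ((z ⇒ x) + y)) ⇒ (¬(z + x) ⇒ (y ⇔ z))) = 1 + 1 = 1
¬z = ¬1/7 = 6/7
z + ¬z = 1/7 + 6/7 = 6/7
x ⇒ y = 4/7 ⇒ 4/7 = 1
z ⇒ (x ⇒ y) = 1/7 ⇒ 1 = 1
(z + ¬z) ⇔ (z ⇒ (x ⇒ y)) = 6/7 ⇔ 1 = 6/7
x ⇒ x = 4/7 ⇒ 4/7 = 1
(x ⇒ x) ⇔ z = 1 ⇔ 1/7 = 1/7
((z + ¬z) ⇔ (z ⇒ (x ⇒ y))) ⇔ ((x ⇒ x) ⇔ z) = 6/7 ⇔ 1/7 = 2/7
y ⇒ y = 4/7 ⇒ 4/7 = 1
¬(y ⇒ y) = ¬1 = 0
¬z = ¬1/7 = 6/7
¬(y ⇒ y) ⇒ ¬z = 0 ⇒ 6/7 = 1
x ⇒ x = 4/7 ⇒ 4/7 = 1
y ⇔ (x ⇒ x) = 4/7 ⇔ 1 = 4/7
¬(y ⇔ (x ⇒ x)) = ¬4/7 = 3/7
(¬(y ⇒ y) ⇒ ¬z) ⇒ ¬(y ⇔ (x ⇒ x)) = 1 ⇒ 3/7 = 3/7
(((z + ¬z) ⇔ (z ⇒ (x ⇒ y))) ⇔ ((x ⇒ x) ⇔ z)) ⇒ ((¬(y ⇒ y) ⇒ ¬z) ⇒ ¬(y ⇔ (x ⇒ x))) = 2/7 ⇒ 3/7 = 1
(((¬z + ((y ⇒ z) ⇒ x)) ⇔ ((y ⇒ (z + x)) ⇒ (y ⇒ y))) + (((z ⇔ x) ⇒ ((z ⇒ x) + y)) ⇒ (¬(z + x) ⇒ (y ⇔ z)))) ⇔ ((((z + ¬z) ⇔ (z ⇒ (x ⇒ y))) ⇔ ((x ⇒ x) ⇔ z)) ⇒ ((¬(y ⇒ y) ⇒ ¬z) ⇒ ¬(y ⇔ (x ⇒ x)))) = 1 ⇔ 1 = 1
¬((((¬z + ((y ⇒ z) ⇒ x)) ⇔ ((y ⇒ (z + x)) ⇒ (y ⇒ y))) + (((z ⇔ x) ⇒ ((z ⇒ x) + y)) ⇒ (¬(z + x) ⇒ (y ⇔ z)))) ⇔ ((((z + ¬z) ⇔ (z ⇒ (x ⇒ y))) ⇔ ((x ⇒ x) ⇔ z)) ⇒ ((¬(y ⇒ y) ⇒ ¬z) ⇒ ¬(y ⇔ (x ⇒ x))))) = ¬1 = 0

0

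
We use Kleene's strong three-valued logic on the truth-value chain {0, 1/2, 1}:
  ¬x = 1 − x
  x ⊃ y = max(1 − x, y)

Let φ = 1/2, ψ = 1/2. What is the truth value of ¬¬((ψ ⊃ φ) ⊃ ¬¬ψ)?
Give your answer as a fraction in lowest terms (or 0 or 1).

1/2

ψ ⊃ φ = 1/2 ⊃ 1/2 = 1/2
¬ψ = ¬1/2 = 1/2
¬¬ψ = ¬1/2 = 1/2
(ψ ⊃ φ) ⊃ ¬¬ψ = 1/2 ⊃ 1/2 = 1/2
¬((ψ ⊃ φ) ⊃ ¬¬ψ) = ¬1/2 = 1/2
¬¬((ψ ⊃ φ) ⊃ ¬¬ψ) = ¬1/2 = 1/2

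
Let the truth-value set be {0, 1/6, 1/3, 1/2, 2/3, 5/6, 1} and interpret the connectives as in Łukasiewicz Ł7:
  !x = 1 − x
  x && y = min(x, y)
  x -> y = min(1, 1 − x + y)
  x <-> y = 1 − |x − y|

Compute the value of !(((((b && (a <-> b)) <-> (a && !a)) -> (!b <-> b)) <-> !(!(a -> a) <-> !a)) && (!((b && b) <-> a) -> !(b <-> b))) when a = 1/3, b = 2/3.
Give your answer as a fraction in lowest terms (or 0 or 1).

a <-> b = 1/3 <-> 2/3 = 2/3
b && (a <-> b) = 2/3 && 2/3 = 2/3
!a = !1/3 = 2/3
a && !a = 1/3 && 2/3 = 1/3
(b && (a <-> b)) <-> (a && !a) = 2/3 <-> 1/3 = 2/3
!b = !2/3 = 1/3
!b <-> b = 1/3 <-> 2/3 = 2/3
((b && (a <-> b)) <-> (a && !a)) -> (!b <-> b) = 2/3 -> 2/3 = 1
a -> a = 1/3 -> 1/3 = 1
!(a -> a) = !1 = 0
!a = !1/3 = 2/3
!(a -> a) <-> !a = 0 <-> 2/3 = 1/3
!(!(a -> a) <-> !a) = !1/3 = 2/3
(((b && (a <-> b)) <-> (a && !a)) -> (!b <-> b)) <-> !(!(a -> a) <-> !a) = 1 <-> 2/3 = 2/3
b && b = 2/3 && 2/3 = 2/3
(b && b) <-> a = 2/3 <-> 1/3 = 2/3
!((b && b) <-> a) = !2/3 = 1/3
b <-> b = 2/3 <-> 2/3 = 1
!(b <-> b) = !1 = 0
!((b && b) <-> a) -> !(b <-> b) = 1/3 -> 0 = 2/3
((((b && (a <-> b)) <-> (a && !a)) -> (!b <-> b)) <-> !(!(a -> a) <-> !a)) && (!((b && b) <-> a) -> !(b <-> b)) = 2/3 && 2/3 = 2/3
!(((((b && (a <-> b)) <-> (a && !a)) -> (!b <-> b)) <-> !(!(a -> a) <-> !a)) && (!((b && b) <-> a) -> !(b <-> b))) = !2/3 = 1/3

1/3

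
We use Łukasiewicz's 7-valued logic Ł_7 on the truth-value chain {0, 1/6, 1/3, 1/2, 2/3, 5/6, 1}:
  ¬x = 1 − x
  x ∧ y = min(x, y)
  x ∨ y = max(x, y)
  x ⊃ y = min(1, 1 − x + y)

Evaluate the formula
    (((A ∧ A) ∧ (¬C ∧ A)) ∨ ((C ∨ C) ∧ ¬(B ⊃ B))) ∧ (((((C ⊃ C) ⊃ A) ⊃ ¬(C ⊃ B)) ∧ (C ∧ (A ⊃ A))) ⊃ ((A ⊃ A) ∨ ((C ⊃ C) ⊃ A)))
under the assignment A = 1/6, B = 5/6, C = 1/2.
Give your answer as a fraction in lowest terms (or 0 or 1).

1/6

A ∧ A = 1/6 ∧ 1/6 = 1/6
¬C = ¬1/2 = 1/2
¬C ∧ A = 1/2 ∧ 1/6 = 1/6
(A ∧ A) ∧ (¬C ∧ A) = 1/6 ∧ 1/6 = 1/6
C ∨ C = 1/2 ∨ 1/2 = 1/2
B ⊃ B = 5/6 ⊃ 5/6 = 1
¬(B ⊃ B) = ¬1 = 0
(C ∨ C) ∧ ¬(B ⊃ B) = 1/2 ∧ 0 = 0
((A ∧ A) ∧ (¬C ∧ A)) ∨ ((C ∨ C) ∧ ¬(B ⊃ B)) = 1/6 ∨ 0 = 1/6
C ⊃ C = 1/2 ⊃ 1/2 = 1
(C ⊃ C) ⊃ A = 1 ⊃ 1/6 = 1/6
C ⊃ B = 1/2 ⊃ 5/6 = 1
¬(C ⊃ B) = ¬1 = 0
((C ⊃ C) ⊃ A) ⊃ ¬(C ⊃ B) = 1/6 ⊃ 0 = 5/6
A ⊃ A = 1/6 ⊃ 1/6 = 1
C ∧ (A ⊃ A) = 1/2 ∧ 1 = 1/2
(((C ⊃ C) ⊃ A) ⊃ ¬(C ⊃ B)) ∧ (C ∧ (A ⊃ A)) = 5/6 ∧ 1/2 = 1/2
A ⊃ A = 1/6 ⊃ 1/6 = 1
C ⊃ C = 1/2 ⊃ 1/2 = 1
(C ⊃ C) ⊃ A = 1 ⊃ 1/6 = 1/6
(A ⊃ A) ∨ ((C ⊃ C) ⊃ A) = 1 ∨ 1/6 = 1
((((C ⊃ C) ⊃ A) ⊃ ¬(C ⊃ B)) ∧ (C ∧ (A ⊃ A))) ⊃ ((A ⊃ A) ∨ ((C ⊃ C) ⊃ A)) = 1/2 ⊃ 1 = 1
(((A ∧ A) ∧ (¬C ∧ A)) ∨ ((C ∨ C) ∧ ¬(B ⊃ B))) ∧ (((((C ⊃ C) ⊃ A) ⊃ ¬(C ⊃ B)) ∧ (C ∧ (A ⊃ A))) ⊃ ((A ⊃ A) ∨ ((C ⊃ C) ⊃ A))) = 1/6 ∧ 1 = 1/6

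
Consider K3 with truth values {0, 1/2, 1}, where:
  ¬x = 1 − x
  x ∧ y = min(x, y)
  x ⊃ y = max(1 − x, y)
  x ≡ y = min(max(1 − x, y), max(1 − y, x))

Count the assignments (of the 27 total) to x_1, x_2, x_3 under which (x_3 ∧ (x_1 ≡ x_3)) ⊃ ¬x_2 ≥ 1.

value 1: 17 assignments (counts)
value 1/2: 9 assignments
value 0: 1 assignment
So 17 of the 27 assignments meet the threshold.

17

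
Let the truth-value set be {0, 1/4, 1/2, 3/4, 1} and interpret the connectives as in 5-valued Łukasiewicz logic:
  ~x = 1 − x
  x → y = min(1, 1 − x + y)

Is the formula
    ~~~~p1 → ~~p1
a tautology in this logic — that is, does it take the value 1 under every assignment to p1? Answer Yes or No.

Yes

p1 = 0 ↦ 1
p1 = 1/4 ↦ 1
p1 = 1/2 ↦ 1
p1 = 3/4 ↦ 1
p1 = 1 ↦ 1
Every assignment gives a value ≥ 1.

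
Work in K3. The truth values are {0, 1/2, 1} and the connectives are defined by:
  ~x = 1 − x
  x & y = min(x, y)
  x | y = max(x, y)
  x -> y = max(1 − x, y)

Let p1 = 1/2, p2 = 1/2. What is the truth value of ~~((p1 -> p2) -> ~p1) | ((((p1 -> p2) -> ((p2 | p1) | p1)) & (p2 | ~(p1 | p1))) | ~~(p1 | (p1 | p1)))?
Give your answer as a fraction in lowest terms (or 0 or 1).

1/2

p1 -> p2 = 1/2 -> 1/2 = 1/2
~p1 = ~1/2 = 1/2
(p1 -> p2) -> ~p1 = 1/2 -> 1/2 = 1/2
~((p1 -> p2) -> ~p1) = ~1/2 = 1/2
~~((p1 -> p2) -> ~p1) = ~1/2 = 1/2
p1 -> p2 = 1/2 -> 1/2 = 1/2
p2 | p1 = 1/2 | 1/2 = 1/2
(p2 | p1) | p1 = 1/2 | 1/2 = 1/2
(p1 -> p2) -> ((p2 | p1) | p1) = 1/2 -> 1/2 = 1/2
p1 | p1 = 1/2 | 1/2 = 1/2
~(p1 | p1) = ~1/2 = 1/2
p2 | ~(p1 | p1) = 1/2 | 1/2 = 1/2
((p1 -> p2) -> ((p2 | p1) | p1)) & (p2 | ~(p1 | p1)) = 1/2 & 1/2 = 1/2
p1 | p1 = 1/2 | 1/2 = 1/2
p1 | (p1 | p1) = 1/2 | 1/2 = 1/2
~(p1 | (p1 | p1)) = ~1/2 = 1/2
~~(p1 | (p1 | p1)) = ~1/2 = 1/2
(((p1 -> p2) -> ((p2 | p1) | p1)) & (p2 | ~(p1 | p1))) | ~~(p1 | (p1 | p1)) = 1/2 | 1/2 = 1/2
~~((p1 -> p2) -> ~p1) | ((((p1 -> p2) -> ((p2 | p1) | p1)) & (p2 | ~(p1 | p1))) | ~~(p1 | (p1 | p1))) = 1/2 | 1/2 = 1/2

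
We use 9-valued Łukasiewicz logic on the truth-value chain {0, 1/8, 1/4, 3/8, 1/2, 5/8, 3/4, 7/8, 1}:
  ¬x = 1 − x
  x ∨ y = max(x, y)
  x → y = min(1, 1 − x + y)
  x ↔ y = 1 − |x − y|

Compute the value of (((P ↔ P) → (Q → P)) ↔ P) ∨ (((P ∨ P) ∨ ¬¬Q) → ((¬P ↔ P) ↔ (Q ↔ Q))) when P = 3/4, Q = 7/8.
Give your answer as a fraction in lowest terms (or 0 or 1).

P ↔ P = 3/4 ↔ 3/4 = 1
Q → P = 7/8 → 3/4 = 7/8
(P ↔ P) → (Q → P) = 1 → 7/8 = 7/8
((P ↔ P) → (Q → P)) ↔ P = 7/8 ↔ 3/4 = 7/8
P ∨ P = 3/4 ∨ 3/4 = 3/4
¬Q = ¬7/8 = 1/8
¬¬Q = ¬1/8 = 7/8
(P ∨ P) ∨ ¬¬Q = 3/4 ∨ 7/8 = 7/8
¬P = ¬3/4 = 1/4
¬P ↔ P = 1/4 ↔ 3/4 = 1/2
Q ↔ Q = 7/8 ↔ 7/8 = 1
(¬P ↔ P) ↔ (Q ↔ Q) = 1/2 ↔ 1 = 1/2
((P ∨ P) ∨ ¬¬Q) → ((¬P ↔ P) ↔ (Q ↔ Q)) = 7/8 → 1/2 = 5/8
(((P ↔ P) → (Q → P)) ↔ P) ∨ (((P ∨ P) ∨ ¬¬Q) → ((¬P ↔ P) ↔ (Q ↔ Q))) = 7/8 ∨ 5/8 = 7/8

7/8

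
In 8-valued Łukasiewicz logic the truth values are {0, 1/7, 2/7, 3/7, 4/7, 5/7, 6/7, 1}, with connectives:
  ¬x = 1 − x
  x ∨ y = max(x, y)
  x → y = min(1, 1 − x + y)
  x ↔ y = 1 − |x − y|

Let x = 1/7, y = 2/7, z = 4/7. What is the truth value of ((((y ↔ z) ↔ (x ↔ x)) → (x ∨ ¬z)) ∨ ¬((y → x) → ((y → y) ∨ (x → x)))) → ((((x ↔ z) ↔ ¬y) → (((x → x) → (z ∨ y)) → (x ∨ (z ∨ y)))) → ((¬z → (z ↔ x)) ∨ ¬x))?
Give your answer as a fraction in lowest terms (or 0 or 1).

y ↔ z = 2/7 ↔ 4/7 = 5/7
x ↔ x = 1/7 ↔ 1/7 = 1
(y ↔ z) ↔ (x ↔ x) = 5/7 ↔ 1 = 5/7
¬z = ¬4/7 = 3/7
x ∨ ¬z = 1/7 ∨ 3/7 = 3/7
((y ↔ z) ↔ (x ↔ x)) → (x ∨ ¬z) = 5/7 → 3/7 = 5/7
y → x = 2/7 → 1/7 = 6/7
y → y = 2/7 → 2/7 = 1
x → x = 1/7 → 1/7 = 1
(y → y) ∨ (x → x) = 1 ∨ 1 = 1
(y → x) → ((y → y) ∨ (x → x)) = 6/7 → 1 = 1
¬((y → x) → ((y → y) ∨ (x → x))) = ¬1 = 0
(((y ↔ z) ↔ (x ↔ x)) → (x ∨ ¬z)) ∨ ¬((y → x) → ((y → y) ∨ (x → x))) = 5/7 ∨ 0 = 5/7
x ↔ z = 1/7 ↔ 4/7 = 4/7
¬y = ¬2/7 = 5/7
(x ↔ z) ↔ ¬y = 4/7 ↔ 5/7 = 6/7
x → x = 1/7 → 1/7 = 1
z ∨ y = 4/7 ∨ 2/7 = 4/7
(x → x) → (z ∨ y) = 1 → 4/7 = 4/7
z ∨ y = 4/7 ∨ 2/7 = 4/7
x ∨ (z ∨ y) = 1/7 ∨ 4/7 = 4/7
((x → x) → (z ∨ y)) → (x ∨ (z ∨ y)) = 4/7 → 4/7 = 1
((x ↔ z) ↔ ¬y) → (((x → x) → (z ∨ y)) → (x ∨ (z ∨ y))) = 6/7 → 1 = 1
¬z = ¬4/7 = 3/7
z ↔ x = 4/7 ↔ 1/7 = 4/7
¬z → (z ↔ x) = 3/7 → 4/7 = 1
¬x = ¬1/7 = 6/7
(¬z → (z ↔ x)) ∨ ¬x = 1 ∨ 6/7 = 1
(((x ↔ z) ↔ ¬y) → (((x → x) → (z ∨ y)) → (x ∨ (z ∨ y)))) → ((¬z → (z ↔ x)) ∨ ¬x) = 1 → 1 = 1
((((y ↔ z) ↔ (x ↔ x)) → (x ∨ ¬z)) ∨ ¬((y → x) → ((y → y) ∨ (x → x)))) → ((((x ↔ z) ↔ ¬y) → (((x → x) → (z ∨ y)) → (x ∨ (z ∨ y)))) → ((¬z → (z ↔ x)) ∨ ¬x)) = 5/7 → 1 = 1

1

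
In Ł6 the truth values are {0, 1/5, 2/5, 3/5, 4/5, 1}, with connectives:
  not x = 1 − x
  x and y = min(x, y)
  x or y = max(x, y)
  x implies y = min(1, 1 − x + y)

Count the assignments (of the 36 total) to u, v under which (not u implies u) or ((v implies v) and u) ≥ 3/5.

value 1: 18 assignments (counts)
value 4/5: 6 assignments (counts)
value 2/5: 6 assignments
value 0: 6 assignments
So 24 of the 36 assignments meet the threshold.

24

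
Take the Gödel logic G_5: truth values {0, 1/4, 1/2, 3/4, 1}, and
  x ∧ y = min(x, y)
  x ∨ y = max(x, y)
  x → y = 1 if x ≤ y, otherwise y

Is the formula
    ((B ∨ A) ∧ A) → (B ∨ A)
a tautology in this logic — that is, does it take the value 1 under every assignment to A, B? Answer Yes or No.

At A = 1, B = 1/2, for instance:
B ∨ A = 1/2 ∨ 1 = 1
(B ∨ A) ∧ A = 1 ∧ 1 = 1
((B ∨ A) ∧ A) → (B ∨ A) = 1 → 1 = 1
and checking the remaining 24 assignments likewise gives ≥ 1 in every case.

Yes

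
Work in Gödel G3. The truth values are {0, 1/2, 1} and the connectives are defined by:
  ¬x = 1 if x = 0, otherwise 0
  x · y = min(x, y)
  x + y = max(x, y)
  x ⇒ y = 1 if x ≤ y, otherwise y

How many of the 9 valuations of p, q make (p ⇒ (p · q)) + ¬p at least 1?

p = 0, q = 0 ↦ 1  ≥
p = 0, q = 1/2 ↦ 1  ≥
p = 0, q = 1 ↦ 1  ≥
p = 1/2, q = 0 ↦ 0  <
p = 1/2, q = 1/2 ↦ 1  ≥
p = 1/2, q = 1 ↦ 1  ≥
p = 1, q = 0 ↦ 0  <
p = 1, q = 1/2 ↦ 1/2  <
p = 1, q = 1 ↦ 1  ≥
So 6 of the 9 assignments meet the threshold.

6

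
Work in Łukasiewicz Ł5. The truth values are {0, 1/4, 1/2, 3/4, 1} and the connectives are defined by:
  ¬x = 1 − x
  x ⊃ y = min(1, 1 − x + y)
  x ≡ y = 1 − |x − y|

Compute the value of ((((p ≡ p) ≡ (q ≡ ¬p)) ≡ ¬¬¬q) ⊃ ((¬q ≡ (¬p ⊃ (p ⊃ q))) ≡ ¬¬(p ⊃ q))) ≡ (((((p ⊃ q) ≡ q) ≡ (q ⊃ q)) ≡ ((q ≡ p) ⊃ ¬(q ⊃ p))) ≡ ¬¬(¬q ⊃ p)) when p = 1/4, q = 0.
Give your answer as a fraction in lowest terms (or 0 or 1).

p ≡ p = 1/4 ≡ 1/4 = 1
¬p = ¬1/4 = 3/4
q ≡ ¬p = 0 ≡ 3/4 = 1/4
(p ≡ p) ≡ (q ≡ ¬p) = 1 ≡ 1/4 = 1/4
¬q = ¬0 = 1
¬¬q = ¬1 = 0
¬¬¬q = ¬0 = 1
((p ≡ p) ≡ (q ≡ ¬p)) ≡ ¬¬¬q = 1/4 ≡ 1 = 1/4
¬q = ¬0 = 1
¬p = ¬1/4 = 3/4
p ⊃ q = 1/4 ⊃ 0 = 3/4
¬p ⊃ (p ⊃ q) = 3/4 ⊃ 3/4 = 1
¬q ≡ (¬p ⊃ (p ⊃ q)) = 1 ≡ 1 = 1
p ⊃ q = 1/4 ⊃ 0 = 3/4
¬(p ⊃ q) = ¬3/4 = 1/4
¬¬(p ⊃ q) = ¬1/4 = 3/4
(¬q ≡ (¬p ⊃ (p ⊃ q))) ≡ ¬¬(p ⊃ q) = 1 ≡ 3/4 = 3/4
(((p ≡ p) ≡ (q ≡ ¬p)) ≡ ¬¬¬q) ⊃ ((¬q ≡ (¬p ⊃ (p ⊃ q))) ≡ ¬¬(p ⊃ q)) = 1/4 ⊃ 3/4 = 1
p ⊃ q = 1/4 ⊃ 0 = 3/4
(p ⊃ q) ≡ q = 3/4 ≡ 0 = 1/4
q ⊃ q = 0 ⊃ 0 = 1
((p ⊃ q) ≡ q) ≡ (q ⊃ q) = 1/4 ≡ 1 = 1/4
q ≡ p = 0 ≡ 1/4 = 3/4
q ⊃ p = 0 ⊃ 1/4 = 1
¬(q ⊃ p) = ¬1 = 0
(q ≡ p) ⊃ ¬(q ⊃ p) = 3/4 ⊃ 0 = 1/4
(((p ⊃ q) ≡ q) ≡ (q ⊃ q)) ≡ ((q ≡ p) ⊃ ¬(q ⊃ p)) = 1/4 ≡ 1/4 = 1
¬q = ¬0 = 1
¬q ⊃ p = 1 ⊃ 1/4 = 1/4
¬(¬q ⊃ p) = ¬1/4 = 3/4
¬¬(¬q ⊃ p) = ¬3/4 = 1/4
((((p ⊃ q) ≡ q) ≡ (q ⊃ q)) ≡ ((q ≡ p) ⊃ ¬(q ⊃ p))) ≡ ¬¬(¬q ⊃ p) = 1 ≡ 1/4 = 1/4
((((p ≡ p) ≡ (q ≡ ¬p)) ≡ ¬¬¬q) ⊃ ((¬q ≡ (¬p ⊃ (p ⊃ q))) ≡ ¬¬(p ⊃ q))) ≡ (((((p ⊃ q) ≡ q) ≡ (q ⊃ q)) ≡ ((q ≡ p) ⊃ ¬(q ⊃ p))) ≡ ¬¬(¬q ⊃ p)) = 1 ≡ 1/4 = 1/4

1/4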